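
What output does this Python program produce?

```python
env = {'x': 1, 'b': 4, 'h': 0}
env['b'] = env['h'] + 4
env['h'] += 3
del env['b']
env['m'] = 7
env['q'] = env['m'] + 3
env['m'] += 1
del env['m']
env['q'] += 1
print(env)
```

env['b'] = env['h']+4 = 4 → {'x': 1, 'b': 4, 'h': 0}
env['h'] = 0+3 = 3 → {'x': 1, 'b': 4, 'h': 3}
del 'b' → {'x': 1, 'h': 3}
env['m'] = 7 → {'x': 1, 'h': 3, 'm': 7}
env['q'] = env['m']+3 = 10 → {'x': 1, 'h': 3, 'm': 7, 'q': 10}
env['m'] = 7+1 = 8 → {'x': 1, 'h': 3, 'm': 8, 'q': 10}
del 'm' → {'x': 1, 'h': 3, 'q': 10}
env['q'] = 10+1 = 11 → {'x': 1, 'h': 3, 'q': 11}

{'x': 1, 'h': 3, 'q': 11}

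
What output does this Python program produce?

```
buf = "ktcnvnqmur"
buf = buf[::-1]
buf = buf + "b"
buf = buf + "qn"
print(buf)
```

rumqnvnctkbqn

reverse → 'rumqnvnctk'
+ 'b' → 'rumqnvnctkb'
+ 'qn' → 'rumqnvnctkbqn'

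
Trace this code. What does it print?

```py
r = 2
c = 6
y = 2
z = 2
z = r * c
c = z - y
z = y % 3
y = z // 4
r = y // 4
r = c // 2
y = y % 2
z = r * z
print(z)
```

10

z = 2*6 = 12
c = 12-2 = 10
z = 2%3 = 2
y = 2//4 = 0
r = 0//4 = 0
r = 10//2 = 5
y = 0%2 = 0
z = 5*2 = 10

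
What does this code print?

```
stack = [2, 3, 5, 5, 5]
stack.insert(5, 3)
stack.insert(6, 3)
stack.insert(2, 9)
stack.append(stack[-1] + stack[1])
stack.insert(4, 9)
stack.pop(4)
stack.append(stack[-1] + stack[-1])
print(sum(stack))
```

53

insert 3 at 5 → [2, 3, 5, 5, 5, 3]
insert 3 at 6 → [2, 3, 5, 5, 5, 3, 3]
insert 9 at 2 → [2, 3, 9, 5, 5, 5, 3, 3]
append stack[-1]+stack[1] = 3+3 = 6 → [2, 3, 9, 5, 5, 5, 3, 3, 6]
insert 9 at 4 → [2, 3, 9, 5, 9, 5, 5, 3, 3, 6]
pop(4) removes 9 → [2, 3, 9, 5, 5, 5, 3, 3, 6]
append stack[-1]+stack[-1] = 6+6 = 12 → [2, 3, 9, 5, 5, 5, 3, 3, 6, 12]
sum = 53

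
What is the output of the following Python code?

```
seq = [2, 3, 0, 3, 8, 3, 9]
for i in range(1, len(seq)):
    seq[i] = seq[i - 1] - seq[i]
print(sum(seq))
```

i=1: seq[1] = 2-3 = -1 → [2, -1, 0, 3, 8, 3, 9]
i=2: seq[2] = (-1)-0 = -1 → [2, -1, -1, 3, 8, 3, 9]
i=3: seq[3] = (-1)-3 = -4 → [2, -1, -1, -4, 8, 3, 9]
i=4: seq[4] = (-4)-8 = -12 → [2, -1, -1, -4, -12, 3, 9]
i=5: seq[5] = (-12)-3 = -15 → [2, -1, -1, -4, -12, -15, 9]
i=6: seq[6] = (-15)-9 = -24 → [2, -1, -1, -4, -12, -15, -24]
sum = -55

-55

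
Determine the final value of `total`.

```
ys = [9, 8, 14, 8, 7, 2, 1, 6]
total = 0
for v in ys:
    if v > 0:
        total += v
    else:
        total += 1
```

v=9: >0, total = 0+9 = 9
v=8: >0, total = 9+8 = 17
v=14: >0, total = 17+14 = 31
v=8: >0, total = 31+8 = 39
v=7: >0, total = 39+7 = 46
v=2: >0, total = 46+2 = 48
v=1: >0, total = 48+1 = 49
v=6: >0, total = 49+6 = 55

55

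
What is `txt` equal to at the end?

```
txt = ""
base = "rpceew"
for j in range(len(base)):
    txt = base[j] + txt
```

j=0: prepend 'r' → 'r'
j=1: prepend 'p' → 'pr'
j=2: prepend 'c' → 'cpr'
j=3: prepend 'e' → 'ecpr'
j=4: prepend 'e' → 'eecpr'
j=5: prepend 'w' → 'weecpr'

'weecpr'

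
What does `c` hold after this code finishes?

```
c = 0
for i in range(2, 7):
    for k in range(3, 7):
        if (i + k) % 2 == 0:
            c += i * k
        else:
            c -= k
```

i=2,k=3: odd sum, c = 0-3 = -3
i=2,k=4: even sum, c = (-3)+8 = 5
i=2,k=5: odd sum, c = 5-5 = 0
i=2,k=6: even sum, c = 0+12 = 12
i=3,k=3: even sum, c = 12+9 = 21
i=3,k=4: odd sum, c = 21-4 = 17
i=3,k=5: even sum, c = 17+15 = 32
i=3,k=6: odd sum, c = 32-6 = 26
i=4,k=3: odd sum, c = 26-3 = 23
i=4,k=4: even sum, c = 23+16 = 39
i=4,k=5: odd sum, c = 39-5 = 34
i=4,k=6: even sum, c = 34+24 = 58
i=5,k=3: even sum, c = 58+15 = 73
i=5,k=4: odd sum, c = 73-4 = 69
i=5,k=5: even sum, c = 69+25 = 94
i=5,k=6: odd sum, c = 94-6 = 88
i=6,k=3: odd sum, c = 88-3 = 85
i=6,k=4: even sum, c = 85+24 = 109
i=6,k=5: odd sum, c = 109-5 = 104
i=6,k=6: even sum, c = 104+36 = 140

140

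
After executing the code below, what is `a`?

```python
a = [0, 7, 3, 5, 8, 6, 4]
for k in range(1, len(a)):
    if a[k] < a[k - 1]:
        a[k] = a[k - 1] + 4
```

[0, 7, 11, 15, 19, 23, 27]

k=1: 7>=0, unchanged → [0, 7, 3, 5, 8, 6, 4]
k=2: 3<7, a[2] = 7+4 = 11 → [0, 7, 11, 5, 8, 6, 4]
k=3: 5<11, a[3] = 11+4 = 15 → [0, 7, 11, 15, 8, 6, 4]
k=4: 8<15, a[4] = 15+4 = 19 → [0, 7, 11, 15, 19, 6, 4]
k=5: 6<19, a[5] = 19+4 = 23 → [0, 7, 11, 15, 19, 23, 4]
k=6: 4<23, a[6] = 23+4 = 27 → [0, 7, 11, 15, 19, 23, 27]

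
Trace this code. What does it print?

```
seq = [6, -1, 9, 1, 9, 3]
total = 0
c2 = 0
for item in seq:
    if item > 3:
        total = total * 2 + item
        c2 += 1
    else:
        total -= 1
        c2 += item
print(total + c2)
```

50

item=6: >3, total = 0*2+6 = 6; c2=1
item=-1: not >3, total = 6-1 = 5; c2=0
item=9: >3, total = 5*2+9 = 19; c2=1
item=1: not >3, total = 19-1 = 18; c2=2
item=9: >3, total = 18*2+9 = 45; c2=3
item=3: not >3, total = 45-1 = 44; c2=6
total+c2 = 44+6 = 50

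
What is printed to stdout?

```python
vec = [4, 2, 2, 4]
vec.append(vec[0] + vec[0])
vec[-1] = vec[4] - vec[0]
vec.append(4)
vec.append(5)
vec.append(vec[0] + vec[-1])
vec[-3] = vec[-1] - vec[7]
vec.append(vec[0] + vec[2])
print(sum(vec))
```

36

append vec[0]+vec[0] = 4+4 = 8 → [4, 2, 2, 4, 8]
vec[-1] = vec[4]-vec[0] = 8-4 = 4 → [4, 2, 2, 4, 4]
append 4 → [4, 2, 2, 4, 4, 4]
append 5 → [4, 2, 2, 4, 4, 4, 5]
append vec[0]+vec[-1] = 4+5 = 9 → [4, 2, 2, 4, 4, 4, 5, 9]
vec[-3] = vec[-1]-vec[7] = 9-9 = 0 → [4, 2, 2, 4, 4, 0, 5, 9]
append vec[0]+vec[2] = 4+2 = 6 → [4, 2, 2, 4, 4, 0, 5, 9, 6]
sum = 36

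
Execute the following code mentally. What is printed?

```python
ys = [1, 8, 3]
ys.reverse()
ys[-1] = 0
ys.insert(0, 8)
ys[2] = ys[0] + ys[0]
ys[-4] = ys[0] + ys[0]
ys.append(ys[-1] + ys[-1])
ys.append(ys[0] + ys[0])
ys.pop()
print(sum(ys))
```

reverse → [3, 8, 1]
ys[-1] = 0 → [3, 8, 0]
insert 8 at 0 → [8, 3, 8, 0]
ys[2] = ys[0]+ys[0] = 8+8 = 16 → [8, 3, 16, 0]
ys[-4] = ys[0]+ys[0] = 8+8 = 16 → [16, 3, 16, 0]
append ys[-1]+ys[-1] = 0+0 = 0 → [16, 3, 16, 0, 0]
append ys[0]+ys[0] = 16+16 = 32 → [16, 3, 16, 0, 0, 32]
pop() removes 32 → [16, 3, 16, 0, 0]
sum = 35

35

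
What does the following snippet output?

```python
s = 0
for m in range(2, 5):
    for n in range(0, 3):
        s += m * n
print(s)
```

m=2,n=0: s = 0+0 = 0
m=2,n=1: s = 0+2 = 2
m=2,n=2: s = 2+4 = 6
m=3,n=0: s = 6+0 = 6
m=3,n=1: s = 6+3 = 9
m=3,n=2: s = 9+6 = 15
m=4,n=0: s = 15+0 = 15
m=4,n=1: s = 15+4 = 19
m=4,n=2: s = 19+8 = 27

27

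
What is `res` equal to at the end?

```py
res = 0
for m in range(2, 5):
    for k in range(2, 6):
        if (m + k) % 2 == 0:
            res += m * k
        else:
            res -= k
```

38

m=2,k=2: even sum, res = 0+4 = 4
m=2,k=3: odd sum, res = 4-3 = 1
m=2,k=4: even sum, res = 1+8 = 9
m=2,k=5: odd sum, res = 9-5 = 4
m=3,k=2: odd sum, res = 4-2 = 2
m=3,k=3: even sum, res = 2+9 = 11
m=3,k=4: odd sum, res = 11-4 = 7
m=3,k=5: even sum, res = 7+15 = 22
m=4,k=2: even sum, res = 22+8 = 30
m=4,k=3: odd sum, res = 30-3 = 27
m=4,k=4: even sum, res = 27+16 = 43
m=4,k=5: odd sum, res = 43-5 = 38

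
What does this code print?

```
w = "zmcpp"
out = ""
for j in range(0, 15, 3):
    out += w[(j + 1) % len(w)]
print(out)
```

j=0: add w[1]='m' → 'm'
j=3: add w[4]='p' → 'mp'
j=6: add w[2]='c' → 'mpc'
j=9: add w[0]='z' → 'mpcz'
j=12: add w[3]='p' → 'mpczp'

mpczp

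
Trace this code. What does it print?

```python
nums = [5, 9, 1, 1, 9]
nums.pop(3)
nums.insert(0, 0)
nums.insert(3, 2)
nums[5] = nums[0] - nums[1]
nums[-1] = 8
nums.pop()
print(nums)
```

[0, 5, 9, 2, 1]

pop(3) removes 1 → [5, 9, 1, 9]
insert 0 at 0 → [0, 5, 9, 1, 9]
insert 2 at 3 → [0, 5, 9, 2, 1, 9]
nums[5] = nums[0]-nums[1] = 0-5 = -5 → [0, 5, 9, 2, 1, -5]
nums[-1] = 8 → [0, 5, 9, 2, 1, 8]
pop() removes 8 → [0, 5, 9, 2, 1]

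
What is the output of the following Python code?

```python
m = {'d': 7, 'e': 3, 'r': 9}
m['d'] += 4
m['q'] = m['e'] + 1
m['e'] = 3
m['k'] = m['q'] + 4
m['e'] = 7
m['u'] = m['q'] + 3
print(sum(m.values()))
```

46

m['d'] = 7+4 = 11 → {'d': 11, 'e': 3, 'r': 9}
m['q'] = m['e']+1 = 4 → {'d': 11, 'e': 3, 'r': 9, 'q': 4}
m['e'] = 3 → {'d': 11, 'e': 3, 'r': 9, 'q': 4}
m['k'] = m['q']+4 = 8 → {'d': 11, 'e': 3, 'r': 9, 'q': 4, 'k': 8}
m['e'] = 7 → {'d': 11, 'e': 7, 'r': 9, 'q': 4, 'k': 8}
m['u'] = m['q']+3 = 7 → {'d': 11, 'e': 7, 'r': 9, 'q': 4, 'k': 8, 'u': 7}
sum of values = 46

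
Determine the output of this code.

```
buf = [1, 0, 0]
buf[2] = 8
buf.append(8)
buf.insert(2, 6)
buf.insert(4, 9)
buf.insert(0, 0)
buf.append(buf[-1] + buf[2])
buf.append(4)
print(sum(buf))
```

44

buf[2] = 8 → [1, 0, 8]
append 8 → [1, 0, 8, 8]
insert 6 at 2 → [1, 0, 6, 8, 8]
insert 9 at 4 → [1, 0, 6, 8, 9, 8]
insert 0 at 0 → [0, 1, 0, 6, 8, 9, 8]
append buf[-1]+buf[2] = 8+0 = 8 → [0, 1, 0, 6, 8, 9, 8, 8]
append 4 → [0, 1, 0, 6, 8, 9, 8, 8, 4]
sum = 44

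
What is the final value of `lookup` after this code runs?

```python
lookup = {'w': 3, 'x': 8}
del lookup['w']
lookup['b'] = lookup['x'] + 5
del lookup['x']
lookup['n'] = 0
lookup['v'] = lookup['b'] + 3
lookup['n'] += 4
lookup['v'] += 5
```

{'b': 13, 'n': 4, 'v': 21}

del 'w' → {'x': 8}
lookup['b'] = lookup['x']+5 = 13 → {'x': 8, 'b': 13}
del 'x' → {'b': 13}
lookup['n'] = 0 → {'b': 13, 'n': 0}
lookup['v'] = lookup['b']+3 = 16 → {'b': 13, 'n': 0, 'v': 16}
lookup['n'] = 0+4 = 4 → {'b': 13, 'n': 4, 'v': 16}
lookup['v'] = 16+5 = 21 → {'b': 13, 'n': 4, 'v': 21}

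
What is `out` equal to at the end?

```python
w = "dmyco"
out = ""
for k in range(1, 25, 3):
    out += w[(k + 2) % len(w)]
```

k=1: add w[3]='c' → 'c'
k=4: add w[1]='m' → 'cm'
k=7: add w[4]='o' → 'cmo'
k=10: add w[2]='y' → 'cmoy'
k=13: add w[0]='d' → 'cmoyd'
k=16: add w[3]='c' → 'cmoydc'
k=19: add w[1]='m' → 'cmoydcm'
k=22: add w[4]='o' → 'cmoydcmo'

'cmoydcmo'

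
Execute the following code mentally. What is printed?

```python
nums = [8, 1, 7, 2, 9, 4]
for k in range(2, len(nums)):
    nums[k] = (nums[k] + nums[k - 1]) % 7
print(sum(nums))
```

20

k=2: nums[2] = (7+1)%7 = 1 → [8, 1, 1, 2, 9, 4]
k=3: nums[3] = (2+1)%7 = 3 → [8, 1, 1, 3, 9, 4]
k=4: nums[4] = (9+3)%7 = 5 → [8, 1, 1, 3, 5, 4]
k=5: nums[5] = (4+5)%7 = 2 → [8, 1, 1, 3, 5, 2]
sum = 20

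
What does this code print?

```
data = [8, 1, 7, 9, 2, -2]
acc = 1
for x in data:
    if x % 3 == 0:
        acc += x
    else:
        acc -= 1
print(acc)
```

5

x=8: not %3==0, acc = 1-1 = 0
x=1: not %3==0, acc = 0-1 = -1
x=7: not %3==0, acc = (-1)-1 = -2
x=9: %3==0, acc = (-2)+9 = 7
x=2: not %3==0, acc = 7-1 = 6
x=-2: not %3==0, acc = 6-1 = 5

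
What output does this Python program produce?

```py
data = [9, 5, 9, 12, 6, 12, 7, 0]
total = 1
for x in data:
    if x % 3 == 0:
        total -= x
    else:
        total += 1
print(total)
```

x=9: %3==0, total = 1-9 = -8
x=5: not %3==0, total = (-8)+1 = -7
x=9: %3==0, total = (-7)-9 = -16
x=12: %3==0, total = (-16)-12 = -28
x=6: %3==0, total = (-28)-6 = -34
x=12: %3==0, total = (-34)-12 = -46
x=7: not %3==0, total = (-46)+1 = -45
x=0: %3==0, total = (-45)-0 = -45

-45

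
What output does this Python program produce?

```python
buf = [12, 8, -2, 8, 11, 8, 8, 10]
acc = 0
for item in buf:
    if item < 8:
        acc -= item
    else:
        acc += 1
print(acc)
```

9

item=12: not <8, acc = 0+1 = 1
item=8: not <8, acc = 1+1 = 2
item=-2: <8, acc = 2-(-2) = 4
item=8: not <8, acc = 4+1 = 5
item=11: not <8, acc = 5+1 = 6
item=8: not <8, acc = 6+1 = 7
item=8: not <8, acc = 7+1 = 8
item=10: not <8, acc = 8+1 = 9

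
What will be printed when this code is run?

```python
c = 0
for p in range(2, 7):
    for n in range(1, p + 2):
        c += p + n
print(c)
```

190

p=2,n=1: c = 0+3 = 3
p=2,n=2: c = 3+4 = 7
p=2,n=3: c = 7+5 = 12
p=3,n=1: c = 12+4 = 16
p=3,n=2: c = 16+5 = 21
p=3,n=3: c = 21+6 = 27
p=3,n=4: c = 27+7 = 34
p=4,n=1: c = 34+5 = 39
p=4,n=2: c = 39+6 = 45
p=4,n=3: c = 45+7 = 52
p=4,n=4: c = 52+8 = 60
p=4,n=5: c = 60+9 = 69
p=5,n=1: c = 69+6 = 75
p=5,n=2: c = 75+7 = 82
p=5,n=3: c = 82+8 = 90
p=5,n=4: c = 90+9 = 99
p=5,n=5: c = 99+10 = 109
p=5,n=6: c = 109+11 = 120
p=6,n=1: c = 120+7 = 127
p=6,n=2: c = 127+8 = 135
p=6,n=3: c = 135+9 = 144
p=6,n=4: c = 144+10 = 154
p=6,n=5: c = 154+11 = 165
p=6,n=6: c = 165+12 = 177
p=6,n=7: c = 177+13 = 190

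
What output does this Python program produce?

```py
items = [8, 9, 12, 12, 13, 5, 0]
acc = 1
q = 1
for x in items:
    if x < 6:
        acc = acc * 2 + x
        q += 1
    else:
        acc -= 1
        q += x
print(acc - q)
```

-63

x=8: not <6, acc = 1-1 = 0; q=9
x=9: not <6, acc = 0-1 = -1; q=18
x=12: not <6, acc = (-1)-1 = -2; q=30
x=12: not <6, acc = (-2)-1 = -3; q=42
x=13: not <6, acc = (-3)-1 = -4; q=55
x=5: <6, acc = (-4)*2+5 = -3; q=56
x=0: <6, acc = (-3)*2+0 = -6; q=57
acc-q = (-6)-57 = -63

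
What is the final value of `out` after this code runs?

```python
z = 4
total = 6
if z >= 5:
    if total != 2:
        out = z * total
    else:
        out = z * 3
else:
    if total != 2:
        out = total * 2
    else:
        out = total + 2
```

z=4, total=6
z >= 5 is False; total != 2 is True
→ out = total * 2 = 12

12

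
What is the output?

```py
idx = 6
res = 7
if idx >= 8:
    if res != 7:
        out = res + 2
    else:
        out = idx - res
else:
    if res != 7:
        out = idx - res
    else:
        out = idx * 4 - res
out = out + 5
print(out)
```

22

idx=6, res=7
idx >= 8 is False; res != 7 is False
→ out = idx * 4 - res = 17
out = 17+5 = 22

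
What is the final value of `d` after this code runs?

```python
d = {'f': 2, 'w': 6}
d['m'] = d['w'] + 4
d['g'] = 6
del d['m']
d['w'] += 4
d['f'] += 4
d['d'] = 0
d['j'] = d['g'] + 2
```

{'f': 6, 'w': 10, 'g': 6, 'd': 0, 'j': 8}

d['m'] = d['w']+4 = 10 → {'f': 2, 'w': 6, 'm': 10}
d['g'] = 6 → {'f': 2, 'w': 6, 'm': 10, 'g': 6}
del 'm' → {'f': 2, 'w': 6, 'g': 6}
d['w'] = 6+4 = 10 → {'f': 2, 'w': 10, 'g': 6}
d['f'] = 2+4 = 6 → {'f': 6, 'w': 10, 'g': 6}
d['d'] = 0 → {'f': 6, 'w': 10, 'g': 6, 'd': 0}
d['j'] = d['g']+2 = 8 → {'f': 6, 'w': 10, 'g': 6, 'd': 0, 'j': 8}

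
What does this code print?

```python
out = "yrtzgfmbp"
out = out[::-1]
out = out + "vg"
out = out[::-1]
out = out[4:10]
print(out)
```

reverse → 'pbmfgztry'
+ 'vg' → 'pbmfgztryvg'
reverse → 'gvyrtzgfmbp'
slice [4:10] → 'tzgfmb'

tzgfmb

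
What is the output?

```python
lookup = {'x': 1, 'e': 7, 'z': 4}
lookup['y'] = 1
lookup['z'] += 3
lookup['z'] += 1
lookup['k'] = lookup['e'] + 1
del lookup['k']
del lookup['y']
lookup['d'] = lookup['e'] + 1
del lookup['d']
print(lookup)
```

{'x': 1, 'e': 7, 'z': 8}

lookup['y'] = 1 → {'x': 1, 'e': 7, 'z': 4, 'y': 1}
lookup['z'] = 4+3 = 7 → {'x': 1, 'e': 7, 'z': 7, 'y': 1}
lookup['z'] = 7+1 = 8 → {'x': 1, 'e': 7, 'z': 8, 'y': 1}
lookup['k'] = lookup['e']+1 = 8 → {'x': 1, 'e': 7, 'z': 8, 'y': 1, 'k': 8}
del 'k' → {'x': 1, 'e': 7, 'z': 8, 'y': 1}
del 'y' → {'x': 1, 'e': 7, 'z': 8}
lookup['d'] = lookup['e']+1 = 8 → {'x': 1, 'e': 7, 'z': 8, 'd': 8}
del 'd' → {'x': 1, 'e': 7, 'z': 8}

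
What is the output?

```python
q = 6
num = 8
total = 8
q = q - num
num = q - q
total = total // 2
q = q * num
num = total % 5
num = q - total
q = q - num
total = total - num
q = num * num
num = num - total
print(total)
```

8

q = 6-8 = -2
num = (-2)-(-2) = 0
total = 8//2 = 4
q = (-2)*0 = 0
num = 4%5 = 4
num = 0-4 = -4
q = 0-(-4) = 4
total = 4-(-4) = 8
q = (-4)*(-4) = 16
num = (-4)-8 = -12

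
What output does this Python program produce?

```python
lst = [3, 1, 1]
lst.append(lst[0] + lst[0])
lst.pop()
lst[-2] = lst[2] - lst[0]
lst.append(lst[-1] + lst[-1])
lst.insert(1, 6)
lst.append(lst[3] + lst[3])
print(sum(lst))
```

12

append lst[0]+lst[0] = 3+3 = 6 → [3, 1, 1, 6]
pop() removes 6 → [3, 1, 1]
lst[-2] = lst[2]-lst[0] = 1-3 = -2 → [3, -2, 1]
append lst[-1]+lst[-1] = 1+1 = 2 → [3, -2, 1, 2]
insert 6 at 1 → [3, 6, -2, 1, 2]
append lst[3]+lst[3] = 1+1 = 2 → [3, 6, -2, 1, 2, 2]
sum = 12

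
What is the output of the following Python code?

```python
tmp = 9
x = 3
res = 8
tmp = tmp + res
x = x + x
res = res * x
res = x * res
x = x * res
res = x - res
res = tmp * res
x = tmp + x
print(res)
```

tmp = 9+8 = 17
x = 3+3 = 6
res = 8*6 = 48
res = 6*48 = 288
x = 6*288 = 1728
res = 1728-288 = 1440
res = 17*1440 = 24480
x = 17+1728 = 1745

24480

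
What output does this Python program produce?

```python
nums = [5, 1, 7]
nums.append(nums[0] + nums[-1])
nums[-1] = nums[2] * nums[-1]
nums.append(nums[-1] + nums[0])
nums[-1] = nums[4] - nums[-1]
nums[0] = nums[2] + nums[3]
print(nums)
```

append nums[0]+nums[-1] = 5+7 = 12 → [5, 1, 7, 12]
nums[-1] = nums[2]*nums[-1] = 7*12 = 84 → [5, 1, 7, 84]
append nums[-1]+nums[0] = 84+5 = 89 → [5, 1, 7, 84, 89]
nums[-1] = nums[4]-nums[-1] = 89-89 = 0 → [5, 1, 7, 84, 0]
nums[0] = nums[2]+nums[3] = 7+84 = 91 → [91, 1, 7, 84, 0]

[91, 1, 7, 84, 0]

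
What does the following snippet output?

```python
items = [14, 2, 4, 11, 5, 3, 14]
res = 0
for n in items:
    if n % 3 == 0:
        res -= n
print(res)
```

n=14: not %3==0
n=2: not %3==0
n=4: not %3==0
n=11: not %3==0
n=5: not %3==0
n=3: %3==0, res = 0-3 = -3
n=14: not %3==0

-3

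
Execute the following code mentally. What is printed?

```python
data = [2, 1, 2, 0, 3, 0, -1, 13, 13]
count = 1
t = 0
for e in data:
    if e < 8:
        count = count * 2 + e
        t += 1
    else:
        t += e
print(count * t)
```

10923

e=2: <8, count = 1*2+2 = 4; t=1
e=1: <8, count = 4*2+1 = 9; t=2
e=2: <8, count = 9*2+2 = 20; t=3
e=0: <8, count = 20*2+0 = 40; t=4
e=3: <8, count = 40*2+3 = 83; t=5
e=0: <8, count = 83*2+0 = 166; t=6
e=-1: <8, count = 166*2+(-1) = 331; t=7
e=13: not <8; t=20
e=13: not <8; t=33
count*t = 331*33 = 10923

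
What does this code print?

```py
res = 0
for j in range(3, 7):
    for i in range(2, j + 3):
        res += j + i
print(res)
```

j=3,i=2: res = 0+5 = 5
j=3,i=3: res = 5+6 = 11
j=3,i=4: res = 11+7 = 18
j=3,i=5: res = 18+8 = 26
j=4,i=2: res = 26+6 = 32
j=4,i=3: res = 32+7 = 39
j=4,i=4: res = 39+8 = 47
j=4,i=5: res = 47+9 = 56
j=4,i=6: res = 56+10 = 66
j=5,i=2: res = 66+7 = 73
j=5,i=3: res = 73+8 = 81
j=5,i=4: res = 81+9 = 90
j=5,i=5: res = 90+10 = 100
j=5,i=6: res = 100+11 = 111
j=5,i=7: res = 111+12 = 123
j=6,i=2: res = 123+8 = 131
j=6,i=3: res = 131+9 = 140
j=6,i=4: res = 140+10 = 150
j=6,i=5: res = 150+11 = 161
j=6,i=6: res = 161+12 = 173
j=6,i=7: res = 173+13 = 186
j=6,i=8: res = 186+14 = 200

200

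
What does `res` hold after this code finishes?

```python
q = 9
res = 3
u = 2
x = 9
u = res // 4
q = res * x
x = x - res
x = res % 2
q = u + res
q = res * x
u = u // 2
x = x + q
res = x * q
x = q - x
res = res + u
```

u = 3//4 = 0
q = 3*9 = 27
x = 9-3 = 6
x = 3%2 = 1
q = 0+3 = 3
q = 3*1 = 3
u = 0//2 = 0
x = 1+3 = 4
res = 4*3 = 12
x = 3-4 = -1
res = 12+0 = 12

12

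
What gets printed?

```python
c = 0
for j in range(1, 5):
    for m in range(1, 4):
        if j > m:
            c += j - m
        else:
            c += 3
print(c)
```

28

j=1,m=1: not 1>1, c = 0+3 = 3
j=1,m=2: not 1>2, c = 3+3 = 6
j=1,m=3: not 1>3, c = 6+3 = 9
j=2,m=1: 2>1, c = 9+1 = 10
j=2,m=2: not 2>2, c = 10+3 = 13
j=2,m=3: not 2>3, c = 13+3 = 16
j=3,m=1: 3>1, c = 16+2 = 18
j=3,m=2: 3>2, c = 18+1 = 19
j=3,m=3: not 3>3, c = 19+3 = 22
j=4,m=1: 4>1, c = 22+3 = 25
j=4,m=2: 4>2, c = 25+2 = 27
j=4,m=3: 4>3, c = 27+1 = 28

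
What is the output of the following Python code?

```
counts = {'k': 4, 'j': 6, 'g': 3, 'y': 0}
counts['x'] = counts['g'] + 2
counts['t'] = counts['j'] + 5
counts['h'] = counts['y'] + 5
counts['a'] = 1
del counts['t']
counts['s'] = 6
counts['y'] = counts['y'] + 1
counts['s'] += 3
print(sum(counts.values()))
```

counts['x'] = counts['g']+2 = 5 → {'k': 4, 'j': 6, 'g': 3, 'y': 0, 'x': 5}
counts['t'] = counts['j']+5 = 11 → {'k': 4, 'j': 6, 'g': 3, 'y': 0, 'x': 5, 't': 11}
counts['h'] = counts['y']+5 = 5 → {'k': 4, 'j': 6, 'g': 3, 'y': 0, 'x': 5, 't': 11, 'h': 5}
counts['a'] = 1 → {'k': 4, 'j': 6, 'g': 3, 'y': 0, 'x': 5, 't': 11, 'h': 5, 'a': 1}
del 't' → {'k': 4, 'j': 6, 'g': 3, 'y': 0, 'x': 5, 'h': 5, 'a': 1}
counts['s'] = 6 → {'k': 4, 'j': 6, 'g': 3, 'y': 0, 'x': 5, 'h': 5, 'a': 1, 's': 6}
counts['y'] = counts['y']+1 = 1 → {'k': 4, 'j': 6, 'g': 3, 'y': 1, 'x': 5, 'h': 5, 'a': 1, 's': 6}
counts['s'] = 6+3 = 9 → {'k': 4, 'j': 6, 'g': 3, 'y': 1, 'x': 5, 'h': 5, 'a': 1, 's': 9}
sum of values = 34

34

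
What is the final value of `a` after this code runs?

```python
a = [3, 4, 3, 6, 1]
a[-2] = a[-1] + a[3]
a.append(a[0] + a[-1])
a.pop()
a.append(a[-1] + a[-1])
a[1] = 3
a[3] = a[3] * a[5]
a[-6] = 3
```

a[-2] = a[-1]+a[3] = 1+6 = 7 → [3, 4, 3, 7, 1]
append a[0]+a[-1] = 3+1 = 4 → [3, 4, 3, 7, 1, 4]
pop() removes 4 → [3, 4, 3, 7, 1]
append a[-1]+a[-1] = 1+1 = 2 → [3, 4, 3, 7, 1, 2]
a[1] = 3 → [3, 3, 3, 7, 1, 2]
a[3] = a[3]*a[5] = 7*2 = 14 → [3, 3, 3, 14, 1, 2]
a[-6] = 3 → [3, 3, 3, 14, 1, 2]

[3, 3, 3, 14, 1, 2]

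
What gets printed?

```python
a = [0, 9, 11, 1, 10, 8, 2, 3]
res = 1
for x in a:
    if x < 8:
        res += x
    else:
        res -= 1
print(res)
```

x=0: <8, res = 1+0 = 1
x=9: not <8, res = 1-1 = 0
x=11: not <8, res = 0-1 = -1
x=1: <8, res = (-1)+1 = 0
x=10: not <8, res = 0-1 = -1
x=8: not <8, res = (-1)-1 = -2
x=2: <8, res = (-2)+2 = 0
x=3: <8, res = 0+3 = 3

3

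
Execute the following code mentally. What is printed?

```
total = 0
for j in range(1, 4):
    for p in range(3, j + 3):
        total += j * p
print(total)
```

j=1,p=3: total = 0+3 = 3
j=2,p=3: total = 3+6 = 9
j=2,p=4: total = 9+8 = 17
j=3,p=3: total = 17+9 = 26
j=3,p=4: total = 26+12 = 38
j=3,p=5: total = 38+15 = 53

53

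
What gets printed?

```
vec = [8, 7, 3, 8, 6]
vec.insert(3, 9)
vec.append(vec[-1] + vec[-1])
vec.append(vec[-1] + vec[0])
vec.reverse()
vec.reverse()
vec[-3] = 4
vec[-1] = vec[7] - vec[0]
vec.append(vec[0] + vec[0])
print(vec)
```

insert 9 at 3 → [8, 7, 3, 9, 8, 6]
append vec[-1]+vec[-1] = 6+6 = 12 → [8, 7, 3, 9, 8, 6, 12]
append vec[-1]+vec[0] = 12+8 = 20 → [8, 7, 3, 9, 8, 6, 12, 20]
reverse → [20, 12, 6, 8, 9, 3, 7, 8]
reverse → [8, 7, 3, 9, 8, 6, 12, 20]
vec[-3] = 4 → [8, 7, 3, 9, 8, 4, 12, 20]
vec[-1] = vec[7]-vec[0] = 20-8 = 12 → [8, 7, 3, 9, 8, 4, 12, 12]
append vec[0]+vec[0] = 8+8 = 16 → [8, 7, 3, 9, 8, 4, 12, 12, 16]

[8, 7, 3, 9, 8, 4, 12, 12, 16]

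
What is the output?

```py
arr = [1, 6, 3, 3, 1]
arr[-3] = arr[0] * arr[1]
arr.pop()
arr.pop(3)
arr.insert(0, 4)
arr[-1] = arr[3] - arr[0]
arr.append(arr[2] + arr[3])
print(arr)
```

[4, 1, 6, 2, 8]

arr[-3] = arr[0]*arr[1] = 1*6 = 6 → [1, 6, 6, 3, 1]
pop() removes 1 → [1, 6, 6, 3]
pop(3) removes 3 → [1, 6, 6]
insert 4 at 0 → [4, 1, 6, 6]
arr[-1] = arr[3]-arr[0] = 6-4 = 2 → [4, 1, 6, 2]
append arr[2]+arr[3] = 6+2 = 8 → [4, 1, 6, 2, 8]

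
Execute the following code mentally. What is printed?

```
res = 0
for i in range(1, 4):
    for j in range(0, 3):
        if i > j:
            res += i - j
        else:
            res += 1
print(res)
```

i=1,j=0: 1>0, res = 0+1 = 1
i=1,j=1: not 1>1, res = 1+1 = 2
i=1,j=2: not 1>2, res = 2+1 = 3
i=2,j=0: 2>0, res = 3+2 = 5
i=2,j=1: 2>1, res = 5+1 = 6
i=2,j=2: not 2>2, res = 6+1 = 7
i=3,j=0: 3>0, res = 7+3 = 10
i=3,j=1: 3>1, res = 10+2 = 12
i=3,j=2: 3>2, res = 12+1 = 13

13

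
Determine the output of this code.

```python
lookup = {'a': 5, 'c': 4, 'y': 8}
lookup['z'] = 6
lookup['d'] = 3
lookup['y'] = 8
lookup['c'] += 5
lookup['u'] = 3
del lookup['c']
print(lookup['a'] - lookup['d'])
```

2

lookup['z'] = 6 → {'a': 5, 'c': 4, 'y': 8, 'z': 6}
lookup['d'] = 3 → {'a': 5, 'c': 4, 'y': 8, 'z': 6, 'd': 3}
lookup['y'] = 8 → {'a': 5, 'c': 4, 'y': 8, 'z': 6, 'd': 3}
lookup['c'] = 4+5 = 9 → {'a': 5, 'c': 9, 'y': 8, 'z': 6, 'd': 3}
lookup['u'] = 3 → {'a': 5, 'c': 9, 'y': 8, 'z': 6, 'd': 3, 'u': 3}
del 'c' → {'a': 5, 'y': 8, 'z': 6, 'd': 3, 'u': 3}
lookup['a']-lookup['d'] = 5-3 = 2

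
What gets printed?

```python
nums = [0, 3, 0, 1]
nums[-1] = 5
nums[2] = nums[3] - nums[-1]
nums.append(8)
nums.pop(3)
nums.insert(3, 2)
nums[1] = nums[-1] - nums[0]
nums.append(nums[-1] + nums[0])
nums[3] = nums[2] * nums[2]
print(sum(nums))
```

nums[-1] = 5 → [0, 3, 0, 5]
nums[2] = nums[3]-nums[-1] = 5-5 = 0 → [0, 3, 0, 5]
append 8 → [0, 3, 0, 5, 8]
pop(3) removes 5 → [0, 3, 0, 8]
insert 2 at 3 → [0, 3, 0, 2, 8]
nums[1] = nums[-1]-nums[0] = 8-0 = 8 → [0, 8, 0, 2, 8]
append nums[-1]+nums[0] = 8+0 = 8 → [0, 8, 0, 2, 8, 8]
nums[3] = nums[2]*nums[2] = 0*0 = 0 → [0, 8, 0, 0, 8, 8]
sum = 24

24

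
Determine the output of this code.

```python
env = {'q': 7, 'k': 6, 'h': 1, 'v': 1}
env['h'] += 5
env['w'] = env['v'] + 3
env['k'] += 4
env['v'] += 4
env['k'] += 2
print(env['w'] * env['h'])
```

24

env['h'] = 1+5 = 6 → {'q': 7, 'k': 6, 'h': 6, 'v': 1}
env['w'] = env['v']+3 = 4 → {'q': 7, 'k': 6, 'h': 6, 'v': 1, 'w': 4}
env['k'] = 6+4 = 10 → {'q': 7, 'k': 10, 'h': 6, 'v': 1, 'w': 4}
env['v'] = 1+4 = 5 → {'q': 7, 'k': 10, 'h': 6, 'v': 5, 'w': 4}
env['k'] = 10+2 = 12 → {'q': 7, 'k': 12, 'h': 6, 'v': 5, 'w': 4}
env['w']*env['h'] = 4*6 = 24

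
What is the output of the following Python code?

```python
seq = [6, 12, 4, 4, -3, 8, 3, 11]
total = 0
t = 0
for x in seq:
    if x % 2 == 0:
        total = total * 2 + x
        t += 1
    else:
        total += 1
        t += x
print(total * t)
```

3648

x=6: even, total = 0*2+6 = 6; t=1
x=12: even, total = 6*2+12 = 24; t=2
x=4: even, total = 24*2+4 = 52; t=3
x=4: even, total = 52*2+4 = 108; t=4
x=-3: not even, total = 108+1 = 109; t=1
x=8: even, total = 109*2+8 = 226; t=2
x=3: not even, total = 226+1 = 227; t=5
x=11: not even, total = 227+1 = 228; t=16
total*t = 228*16 = 3648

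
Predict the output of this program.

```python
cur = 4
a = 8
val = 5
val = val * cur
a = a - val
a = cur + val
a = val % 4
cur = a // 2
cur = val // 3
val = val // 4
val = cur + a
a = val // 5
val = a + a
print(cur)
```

val = 5*4 = 20
a = 8-20 = -12
a = 4+20 = 24
a = 20%4 = 0
cur = 0//2 = 0
cur = 20//3 = 6
val = 20//4 = 5
val = 6+0 = 6
a = 6//5 = 1
val = 1+1 = 2

6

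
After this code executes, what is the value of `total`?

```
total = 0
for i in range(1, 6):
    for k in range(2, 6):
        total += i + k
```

130

i=1,k=2: total = 0+3 = 3
i=1,k=3: total = 3+4 = 7
i=1,k=4: total = 7+5 = 12
i=1,k=5: total = 12+6 = 18
i=2,k=2: total = 18+4 = 22
i=2,k=3: total = 22+5 = 27
i=2,k=4: total = 27+6 = 33
i=2,k=5: total = 33+7 = 40
i=3,k=2: total = 40+5 = 45
i=3,k=3: total = 45+6 = 51
i=3,k=4: total = 51+7 = 58
i=3,k=5: total = 58+8 = 66
i=4,k=2: total = 66+6 = 72
i=4,k=3: total = 72+7 = 79
i=4,k=4: total = 79+8 = 87
i=4,k=5: total = 87+9 = 96
i=5,k=2: total = 96+7 = 103
i=5,k=3: total = 103+8 = 111
i=5,k=4: total = 111+9 = 120
i=5,k=5: total = 120+10 = 130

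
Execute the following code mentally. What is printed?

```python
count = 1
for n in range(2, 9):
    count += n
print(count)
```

n=2: count = 1+2 = 3
n=3: count = 3+3 = 6
n=4: count = 6+4 = 10
n=5: count = 10+5 = 15
n=6: count = 15+6 = 21
n=7: count = 21+7 = 28
n=8: count = 28+8 = 36

36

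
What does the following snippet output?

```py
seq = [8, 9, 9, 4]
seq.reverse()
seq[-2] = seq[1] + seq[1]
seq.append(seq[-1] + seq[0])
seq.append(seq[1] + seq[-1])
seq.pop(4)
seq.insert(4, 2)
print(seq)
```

[4, 9, 18, 8, 2, 21]

reverse → [4, 9, 9, 8]
seq[-2] = seq[1]+seq[1] = 9+9 = 18 → [4, 9, 18, 8]
append seq[-1]+seq[0] = 8+4 = 12 → [4, 9, 18, 8, 12]
append seq[1]+seq[-1] = 9+12 = 21 → [4, 9, 18, 8, 12, 21]
pop(4) removes 12 → [4, 9, 18, 8, 21]
insert 2 at 4 → [4, 9, 18, 8, 2, 21]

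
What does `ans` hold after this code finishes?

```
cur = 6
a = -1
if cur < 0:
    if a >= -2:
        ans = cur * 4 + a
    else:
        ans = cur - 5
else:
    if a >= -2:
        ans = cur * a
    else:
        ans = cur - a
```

cur=6, a=-1
cur < 0 is False; a >= -2 is True
→ ans = cur * a = -6

-6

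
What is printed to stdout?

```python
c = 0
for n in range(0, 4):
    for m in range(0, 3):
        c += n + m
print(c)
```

n=0,m=0: c = 0+0 = 0
n=0,m=1: c = 0+1 = 1
n=0,m=2: c = 1+2 = 3
n=1,m=0: c = 3+1 = 4
n=1,m=1: c = 4+2 = 6
n=1,m=2: c = 6+3 = 9
n=2,m=0: c = 9+2 = 11
n=2,m=1: c = 11+3 = 14
n=2,m=2: c = 14+4 = 18
n=3,m=0: c = 18+3 = 21
n=3,m=1: c = 21+4 = 25
n=3,m=2: c = 25+5 = 30

30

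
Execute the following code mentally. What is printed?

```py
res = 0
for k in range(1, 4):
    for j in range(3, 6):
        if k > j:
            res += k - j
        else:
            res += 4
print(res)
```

36

k=1,j=3: not 1>3, res = 0+4 = 4
k=1,j=4: not 1>4, res = 4+4 = 8
k=1,j=5: not 1>5, res = 8+4 = 12
k=2,j=3: not 2>3, res = 12+4 = 16
k=2,j=4: not 2>4, res = 16+4 = 20
k=2,j=5: not 2>5, res = 20+4 = 24
k=3,j=3: not 3>3, res = 24+4 = 28
k=3,j=4: not 3>4, res = 28+4 = 32
k=3,j=5: not 3>5, res = 32+4 = 36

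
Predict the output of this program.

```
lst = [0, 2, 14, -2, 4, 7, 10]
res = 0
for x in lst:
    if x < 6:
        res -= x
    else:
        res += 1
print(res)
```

x=0: <6, res = 0-0 = 0
x=2: <6, res = 0-2 = -2
x=14: not <6, res = (-2)+1 = -1
x=-2: <6, res = (-1)-(-2) = 1
x=4: <6, res = 1-4 = -3
x=7: not <6, res = (-3)+1 = -2
x=10: not <6, res = (-2)+1 = -1

-1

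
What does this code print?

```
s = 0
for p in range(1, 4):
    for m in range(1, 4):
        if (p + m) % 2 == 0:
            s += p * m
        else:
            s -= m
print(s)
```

12

p=1,m=1: even sum, s = 0+1 = 1
p=1,m=2: odd sum, s = 1-2 = -1
p=1,m=3: even sum, s = (-1)+3 = 2
p=2,m=1: odd sum, s = 2-1 = 1
p=2,m=2: even sum, s = 1+4 = 5
p=2,m=3: odd sum, s = 5-3 = 2
p=3,m=1: even sum, s = 2+3 = 5
p=3,m=2: odd sum, s = 5-2 = 3
p=3,m=3: even sum, s = 3+9 = 12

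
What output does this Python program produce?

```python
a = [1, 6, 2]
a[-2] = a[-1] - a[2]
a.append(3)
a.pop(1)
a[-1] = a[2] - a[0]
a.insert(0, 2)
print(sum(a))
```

a[-2] = a[-1]-a[2] = 2-2 = 0 → [1, 0, 2]
append 3 → [1, 0, 2, 3]
pop(1) removes 0 → [1, 2, 3]
a[-1] = a[2]-a[0] = 3-1 = 2 → [1, 2, 2]
insert 2 at 0 → [2, 1, 2, 2]
sum = 7

7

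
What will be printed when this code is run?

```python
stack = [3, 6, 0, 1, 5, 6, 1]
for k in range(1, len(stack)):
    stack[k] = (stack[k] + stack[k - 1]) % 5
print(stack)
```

k=1: stack[1] = (6+3)%5 = 4 → [3, 4, 0, 1, 5, 6, 1]
k=2: stack[2] = (0+4)%5 = 4 → [3, 4, 4, 1, 5, 6, 1]
k=3: stack[3] = (1+4)%5 = 0 → [3, 4, 4, 0, 5, 6, 1]
k=4: stack[4] = (5+0)%5 = 0 → [3, 4, 4, 0, 0, 6, 1]
k=5: stack[5] = (6+0)%5 = 1 → [3, 4, 4, 0, 0, 1, 1]
k=6: stack[6] = (1+1)%5 = 2 → [3, 4, 4, 0, 0, 1, 2]

[3, 4, 4, 0, 0, 1, 2]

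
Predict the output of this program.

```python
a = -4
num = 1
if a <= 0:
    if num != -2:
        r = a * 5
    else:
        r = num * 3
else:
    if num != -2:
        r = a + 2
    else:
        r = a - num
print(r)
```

a=-4, num=1
a <= 0 is True; num != -2 is True
→ r = a * 5 = -20

-20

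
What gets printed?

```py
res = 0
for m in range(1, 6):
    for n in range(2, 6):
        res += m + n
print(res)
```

m=1,n=2: res = 0+3 = 3
m=1,n=3: res = 3+4 = 7
m=1,n=4: res = 7+5 = 12
m=1,n=5: res = 12+6 = 18
m=2,n=2: res = 18+4 = 22
m=2,n=3: res = 22+5 = 27
m=2,n=4: res = 27+6 = 33
m=2,n=5: res = 33+7 = 40
m=3,n=2: res = 40+5 = 45
m=3,n=3: res = 45+6 = 51
m=3,n=4: res = 51+7 = 58
m=3,n=5: res = 58+8 = 66
m=4,n=2: res = 66+6 = 72
m=4,n=3: res = 72+7 = 79
m=4,n=4: res = 79+8 = 87
m=4,n=5: res = 87+9 = 96
m=5,n=2: res = 96+7 = 103
m=5,n=3: res = 103+8 = 111
m=5,n=4: res = 111+9 = 120
m=5,n=5: res = 120+10 = 130

130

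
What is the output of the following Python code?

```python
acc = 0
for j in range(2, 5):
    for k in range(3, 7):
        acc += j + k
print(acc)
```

90

j=2,k=3: acc = 0+5 = 5
j=2,k=4: acc = 5+6 = 11
j=2,k=5: acc = 11+7 = 18
j=2,k=6: acc = 18+8 = 26
j=3,k=3: acc = 26+6 = 32
j=3,k=4: acc = 32+7 = 39
j=3,k=5: acc = 39+8 = 47
j=3,k=6: acc = 47+9 = 56
j=4,k=3: acc = 56+7 = 63
j=4,k=4: acc = 63+8 = 71
j=4,k=5: acc = 71+9 = 80
j=4,k=6: acc = 80+10 = 90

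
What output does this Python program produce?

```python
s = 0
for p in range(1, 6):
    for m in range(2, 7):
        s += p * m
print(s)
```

p=1,m=2: s = 0+2 = 2
p=1,m=3: s = 2+3 = 5
p=1,m=4: s = 5+4 = 9
p=1,m=5: s = 9+5 = 14
p=1,m=6: s = 14+6 = 20
p=2,m=2: s = 20+4 = 24
p=2,m=3: s = 24+6 = 30
p=2,m=4: s = 30+8 = 38
p=2,m=5: s = 38+10 = 48
p=2,m=6: s = 48+12 = 60
p=3,m=2: s = 60+6 = 66
p=3,m=3: s = 66+9 = 75
p=3,m=4: s = 75+12 = 87
p=3,m=5: s = 87+15 = 102
p=3,m=6: s = 102+18 = 120
p=4,m=2: s = 120+8 = 128
p=4,m=3: s = 128+12 = 140
p=4,m=4: s = 140+16 = 156
p=4,m=5: s = 156+20 = 176
p=4,m=6: s = 176+24 = 200
p=5,m=2: s = 200+10 = 210
p=5,m=3: s = 210+15 = 225
p=5,m=4: s = 225+20 = 245
p=5,m=5: s = 245+25 = 270
p=5,m=6: s = 270+30 = 300

300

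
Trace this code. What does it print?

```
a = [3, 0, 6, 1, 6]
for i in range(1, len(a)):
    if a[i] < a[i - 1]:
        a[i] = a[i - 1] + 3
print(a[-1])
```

i=1: 0<3, a[1] = 3+3 = 6 → [3, 6, 6, 1, 6]
i=2: 6>=6, unchanged → [3, 6, 6, 1, 6]
i=3: 1<6, a[3] = 6+3 = 9 → [3, 6, 6, 9, 6]
i=4: 6<9, a[4] = 9+3 = 12 → [3, 6, 6, 9, 12]

12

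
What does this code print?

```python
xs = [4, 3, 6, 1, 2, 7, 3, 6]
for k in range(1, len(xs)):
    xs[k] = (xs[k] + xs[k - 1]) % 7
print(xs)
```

k=1: xs[1] = (3+4)%7 = 0 → [4, 0, 6, 1, 2, 7, 3, 6]
k=2: xs[2] = (6+0)%7 = 6 → [4, 0, 6, 1, 2, 7, 3, 6]
k=3: xs[3] = (1+6)%7 = 0 → [4, 0, 6, 0, 2, 7, 3, 6]
k=4: xs[4] = (2+0)%7 = 2 → [4, 0, 6, 0, 2, 7, 3, 6]
k=5: xs[5] = (7+2)%7 = 2 → [4, 0, 6, 0, 2, 2, 3, 6]
k=6: xs[6] = (3+2)%7 = 5 → [4, 0, 6, 0, 2, 2, 5, 6]
k=7: xs[7] = (6+5)%7 = 4 → [4, 0, 6, 0, 2, 2, 5, 4]

[4, 0, 6, 0, 2, 2, 5, 4]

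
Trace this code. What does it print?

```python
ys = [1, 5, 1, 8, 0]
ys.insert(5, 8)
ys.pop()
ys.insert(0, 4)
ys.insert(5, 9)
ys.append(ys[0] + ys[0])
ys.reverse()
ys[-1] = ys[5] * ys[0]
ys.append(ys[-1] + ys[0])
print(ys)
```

insert 8 at 5 → [1, 5, 1, 8, 0, 8]
pop() removes 8 → [1, 5, 1, 8, 0]
insert 4 at 0 → [4, 1, 5, 1, 8, 0]
insert 9 at 5 → [4, 1, 5, 1, 8, 9, 0]
append ys[0]+ys[0] = 4+4 = 8 → [4, 1, 5, 1, 8, 9, 0, 8]
reverse → [8, 0, 9, 8, 1, 5, 1, 4]
ys[-1] = ys[5]*ys[0] = 5*8 = 40 → [8, 0, 9, 8, 1, 5, 1, 40]
append ys[-1]+ys[0] = 40+8 = 48 → [8, 0, 9, 8, 1, 5, 1, 40, 48]

[8, 0, 9, 8, 1, 5, 1, 40, 48]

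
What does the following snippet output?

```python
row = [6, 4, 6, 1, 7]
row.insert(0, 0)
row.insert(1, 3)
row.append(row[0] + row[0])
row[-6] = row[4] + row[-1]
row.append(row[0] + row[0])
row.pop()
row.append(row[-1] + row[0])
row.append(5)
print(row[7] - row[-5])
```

insert 0 at 0 → [0, 6, 4, 6, 1, 7]
insert 3 at 1 → [0, 3, 6, 4, 6, 1, 7]
append row[0]+row[0] = 0+0 = 0 → [0, 3, 6, 4, 6, 1, 7, 0]
row[-6] = row[4]+row[-1] = 6+0 = 6 → [0, 3, 6, 4, 6, 1, 7, 0]
append row[0]+row[0] = 0+0 = 0 → [0, 3, 6, 4, 6, 1, 7, 0, 0]
pop() removes 0 → [0, 3, 6, 4, 6, 1, 7, 0]
append row[-1]+row[0] = 0+0 = 0 → [0, 3, 6, 4, 6, 1, 7, 0, 0]
append 5 → [0, 3, 6, 4, 6, 1, 7, 0, 0, 5]
row[7]-row[-5] = 0-1 = -1

-1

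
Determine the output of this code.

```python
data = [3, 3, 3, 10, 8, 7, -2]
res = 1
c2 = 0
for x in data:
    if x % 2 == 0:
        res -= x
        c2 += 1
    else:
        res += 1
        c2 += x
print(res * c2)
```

-209

x=3: not even, res = 1+1 = 2; c2=3
x=3: not even, res = 2+1 = 3; c2=6
x=3: not even, res = 3+1 = 4; c2=9
x=10: even, res = 4-10 = -6; c2=10
x=8: even, res = (-6)-8 = -14; c2=11
x=7: not even, res = (-14)+1 = -13; c2=18
x=-2: even, res = (-13)-(-2) = -11; c2=19
res*c2 = (-11)*19 = -209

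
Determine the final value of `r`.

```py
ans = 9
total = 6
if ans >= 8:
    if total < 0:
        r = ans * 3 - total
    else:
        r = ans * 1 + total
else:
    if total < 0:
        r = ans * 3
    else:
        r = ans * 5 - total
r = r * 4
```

ans=9, total=6
ans >= 8 is True; total < 0 is False
→ r = ans * 1 + total = 15
r = 15*4 = 60

60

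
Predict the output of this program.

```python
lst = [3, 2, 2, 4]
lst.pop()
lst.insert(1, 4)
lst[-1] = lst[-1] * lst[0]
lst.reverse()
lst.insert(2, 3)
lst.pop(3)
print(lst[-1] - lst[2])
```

0

pop() removes 4 → [3, 2, 2]
insert 4 at 1 → [3, 4, 2, 2]
lst[-1] = lst[-1]*lst[0] = 2*3 = 6 → [3, 4, 2, 6]
reverse → [6, 2, 4, 3]
insert 3 at 2 → [6, 2, 3, 4, 3]
pop(3) removes 4 → [6, 2, 3, 3]
lst[-1]-lst[2] = 3-3 = 0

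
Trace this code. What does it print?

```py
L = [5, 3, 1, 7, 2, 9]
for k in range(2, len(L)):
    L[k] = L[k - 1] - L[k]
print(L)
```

[5, 3, 2, -5, -7, -16]

k=2: L[2] = 3-1 = 2 → [5, 3, 2, 7, 2, 9]
k=3: L[3] = 2-7 = -5 → [5, 3, 2, -5, 2, 9]
k=4: L[4] = (-5)-2 = -7 → [5, 3, 2, -5, -7, 9]
k=5: L[5] = (-7)-9 = -16 → [5, 3, 2, -5, -7, -16]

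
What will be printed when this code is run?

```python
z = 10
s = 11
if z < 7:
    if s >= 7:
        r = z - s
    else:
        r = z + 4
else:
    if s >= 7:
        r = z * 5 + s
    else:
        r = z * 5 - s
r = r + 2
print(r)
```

63

z=10, s=11
z < 7 is False; s >= 7 is True
→ r = z * 5 + s = 61
r = 61+2 = 63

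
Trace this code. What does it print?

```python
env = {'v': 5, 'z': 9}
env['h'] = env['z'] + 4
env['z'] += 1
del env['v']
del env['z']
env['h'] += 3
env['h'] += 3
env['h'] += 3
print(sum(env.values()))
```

env['h'] = env['z']+4 = 13 → {'v': 5, 'z': 9, 'h': 13}
env['z'] = 9+1 = 10 → {'v': 5, 'z': 10, 'h': 13}
del 'v' → {'z': 10, 'h': 13}
del 'z' → {'h': 13}
env['h'] = 13+3 = 16 → {'h': 16}
env['h'] = 16+3 = 19 → {'h': 19}
env['h'] = 19+3 = 22 → {'h': 22}
sum of values = 22

22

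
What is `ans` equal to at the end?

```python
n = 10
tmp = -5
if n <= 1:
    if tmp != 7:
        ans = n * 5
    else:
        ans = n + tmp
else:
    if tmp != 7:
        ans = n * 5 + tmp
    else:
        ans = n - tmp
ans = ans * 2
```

90

n=10, tmp=-5
n <= 1 is False; tmp != 7 is True
→ ans = n * 5 + tmp = 45
ans = 45*2 = 90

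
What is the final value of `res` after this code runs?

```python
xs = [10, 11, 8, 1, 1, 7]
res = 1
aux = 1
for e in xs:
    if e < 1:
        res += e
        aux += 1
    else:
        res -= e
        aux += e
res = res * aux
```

e=10: not <1, res = 1-10 = -9; aux=11
e=11: not <1, res = (-9)-11 = -20; aux=22
e=8: not <1, res = (-20)-8 = -28; aux=30
e=1: not <1, res = (-28)-1 = -29; aux=31
e=1: not <1, res = (-29)-1 = -30; aux=32
e=7: not <1, res = (-30)-7 = -37; aux=39
res*aux = (-37)*39 = -1443

-1443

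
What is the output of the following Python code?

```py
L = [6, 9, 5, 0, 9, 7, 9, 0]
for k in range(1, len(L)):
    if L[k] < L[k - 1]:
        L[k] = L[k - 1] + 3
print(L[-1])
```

27

k=1: 9>=6, unchanged → [6, 9, 5, 0, 9, 7, 9, 0]
k=2: 5<9, L[2] = 9+3 = 12 → [6, 9, 12, 0, 9, 7, 9, 0]
k=3: 0<12, L[3] = 12+3 = 15 → [6, 9, 12, 15, 9, 7, 9, 0]
k=4: 9<15, L[4] = 15+3 = 18 → [6, 9, 12, 15, 18, 7, 9, 0]
k=5: 7<18, L[5] = 18+3 = 21 → [6, 9, 12, 15, 18, 21, 9, 0]
k=6: 9<21, L[6] = 21+3 = 24 → [6, 9, 12, 15, 18, 21, 24, 0]
k=7: 0<24, L[7] = 24+3 = 27 → [6, 9, 12, 15, 18, 21, 24, 27]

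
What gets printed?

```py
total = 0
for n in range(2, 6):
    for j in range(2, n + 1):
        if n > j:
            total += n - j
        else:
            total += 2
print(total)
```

18

n=2,j=2: not 2>2, total = 0+2 = 2
n=3,j=2: 3>2, total = 2+1 = 3
n=3,j=3: not 3>3, total = 3+2 = 5
n=4,j=2: 4>2, total = 5+2 = 7
n=4,j=3: 4>3, total = 7+1 = 8
n=4,j=4: not 4>4, total = 8+2 = 10
n=5,j=2: 5>2, total = 10+3 = 13
n=5,j=3: 5>3, total = 13+2 = 15
n=5,j=4: 5>4, total = 15+1 = 16
n=5,j=5: not 5>5, total = 16+2 = 18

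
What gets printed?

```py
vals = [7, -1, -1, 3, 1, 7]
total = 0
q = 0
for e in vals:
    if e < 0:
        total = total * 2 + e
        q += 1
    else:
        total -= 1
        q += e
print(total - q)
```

e=7: not <0, total = 0-1 = -1; q=7
e=-1: <0, total = (-1)*2+(-1) = -3; q=8
e=-1: <0, total = (-3)*2+(-1) = -7; q=9
e=3: not <0, total = (-7)-1 = -8; q=12
e=1: not <0, total = (-8)-1 = -9; q=13
e=7: not <0, total = (-9)-1 = -10; q=20
total-q = (-10)-20 = -30

-30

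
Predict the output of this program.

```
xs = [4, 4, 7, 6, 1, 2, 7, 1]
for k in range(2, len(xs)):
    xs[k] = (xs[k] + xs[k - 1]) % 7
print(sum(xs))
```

31

k=2: xs[2] = (7+4)%7 = 4 → [4, 4, 4, 6, 1, 2, 7, 1]
k=3: xs[3] = (6+4)%7 = 3 → [4, 4, 4, 3, 1, 2, 7, 1]
k=4: xs[4] = (1+3)%7 = 4 → [4, 4, 4, 3, 4, 2, 7, 1]
k=5: xs[5] = (2+4)%7 = 6 → [4, 4, 4, 3, 4, 6, 7, 1]
k=6: xs[6] = (7+6)%7 = 6 → [4, 4, 4, 3, 4, 6, 6, 1]
k=7: xs[7] = (1+6)%7 = 0 → [4, 4, 4, 3, 4, 6, 6, 0]
sum = 31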